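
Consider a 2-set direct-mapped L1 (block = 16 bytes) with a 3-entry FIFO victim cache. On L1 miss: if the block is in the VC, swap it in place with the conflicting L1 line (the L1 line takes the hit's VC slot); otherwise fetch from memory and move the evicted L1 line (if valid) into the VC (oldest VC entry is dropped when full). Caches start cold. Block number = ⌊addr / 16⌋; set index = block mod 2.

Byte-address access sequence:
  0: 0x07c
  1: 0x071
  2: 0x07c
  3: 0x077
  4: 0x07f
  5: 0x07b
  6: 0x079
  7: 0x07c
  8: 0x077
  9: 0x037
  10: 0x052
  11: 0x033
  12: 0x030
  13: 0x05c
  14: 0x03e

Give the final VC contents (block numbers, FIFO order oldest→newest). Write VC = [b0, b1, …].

0: 0x7c (blk 7, set 1) → MISS  vc=[]
1: 0x71 (blk 7, set 1) → L1-HIT  vc=[]
2: 0x7c (blk 7, set 1) → L1-HIT  vc=[]
3: 0x77 (blk 7, set 1) → L1-HIT  vc=[]
4: 0x7f (blk 7, set 1) → L1-HIT  vc=[]
5: 0x7b (blk 7, set 1) → L1-HIT  vc=[]
6: 0x79 (blk 7, set 1) → L1-HIT  vc=[]
7: 0x7c (blk 7, set 1) → L1-HIT  vc=[]
8: 0x77 (blk 7, set 1) → L1-HIT  vc=[]
9: 0x37 (blk 3, set 1) → MISS  vc=[7]
10: 0x52 (blk 5, set 1) → MISS  vc=[7, 3]
11: 0x33 (blk 3, set 1) → VC-HIT  vc=[7, 5]
12: 0x30 (blk 3, set 1) → L1-HIT  vc=[7, 5]
13: 0x5c (blk 5, set 1) → VC-HIT  vc=[7, 3]
14: 0x3e (blk 3, set 1) → VC-HIT  vc=[7, 5]

VC = [7, 5]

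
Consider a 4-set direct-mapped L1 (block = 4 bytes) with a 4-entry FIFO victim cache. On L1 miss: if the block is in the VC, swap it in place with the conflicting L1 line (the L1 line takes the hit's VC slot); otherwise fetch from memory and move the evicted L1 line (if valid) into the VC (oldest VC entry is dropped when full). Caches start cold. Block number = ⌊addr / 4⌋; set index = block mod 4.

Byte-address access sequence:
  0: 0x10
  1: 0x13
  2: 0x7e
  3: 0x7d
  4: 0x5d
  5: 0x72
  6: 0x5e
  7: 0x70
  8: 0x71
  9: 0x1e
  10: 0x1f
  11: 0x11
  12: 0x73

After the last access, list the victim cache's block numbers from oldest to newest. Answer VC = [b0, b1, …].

  [0] addr=0x10 blk=4 s=0: MISS | VC []
  [1] addr=0x13 blk=4 s=0: L1-HIT | VC []
  [2] addr=0x7e blk=31 s=3: MISS | VC []
  [3] addr=0x7d blk=31 s=3: L1-HIT | VC []
  [4] addr=0x5d blk=23 s=3: MISS | VC [31]
  [5] addr=0x72 blk=28 s=0: MISS | VC [31, 4]
  [6] addr=0x5e blk=23 s=3: L1-HIT | VC [31, 4]
  [7] addr=0x70 blk=28 s=0: L1-HIT | VC [31, 4]
  [8] addr=0x71 blk=28 s=0: L1-HIT | VC [31, 4]
  [9] addr=0x1e blk=7 s=3: MISS | VC [31, 4, 23]
  [10] addr=0x1f blk=7 s=3: L1-HIT | VC [31, 4, 23]
  [11] addr=0x11 blk=4 s=0: VC-HIT | VC [31, 28, 23]
  [12] addr=0x73 blk=28 s=0: VC-HIT | VC [31, 4, 23]

VC = [31, 4, 23]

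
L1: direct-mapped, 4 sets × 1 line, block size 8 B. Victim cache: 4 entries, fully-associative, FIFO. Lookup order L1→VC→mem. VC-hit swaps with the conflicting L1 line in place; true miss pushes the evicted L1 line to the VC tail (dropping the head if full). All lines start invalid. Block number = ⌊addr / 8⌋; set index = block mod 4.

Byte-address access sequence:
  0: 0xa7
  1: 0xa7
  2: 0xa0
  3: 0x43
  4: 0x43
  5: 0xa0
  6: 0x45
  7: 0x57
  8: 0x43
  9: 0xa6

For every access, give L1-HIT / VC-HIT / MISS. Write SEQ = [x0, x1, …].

SEQ = [MISS, L1-HIT, L1-HIT, MISS, L1-HIT, VC-HIT, VC-HIT, MISS, L1-HIT, VC-HIT]

0: 0xa7 (blk 20, set 0) → MISS  vc=[]
1: 0xa7 (blk 20, set 0) → L1-HIT  vc=[]
2: 0xa0 (blk 20, set 0) → L1-HIT  vc=[]
3: 0x43 (blk 8, set 0) → MISS  vc=[20]
4: 0x43 (blk 8, set 0) → L1-HIT  vc=[20]
5: 0xa0 (blk 20, set 0) → VC-HIT  vc=[8]
6: 0x45 (blk 8, set 0) → VC-HIT  vc=[20]
7: 0x57 (blk 10, set 2) → MISS  vc=[20]
8: 0x43 (blk 8, set 0) → L1-HIT  vc=[20]
9: 0xa6 (blk 20, set 0) → VC-HIT  vc=[8]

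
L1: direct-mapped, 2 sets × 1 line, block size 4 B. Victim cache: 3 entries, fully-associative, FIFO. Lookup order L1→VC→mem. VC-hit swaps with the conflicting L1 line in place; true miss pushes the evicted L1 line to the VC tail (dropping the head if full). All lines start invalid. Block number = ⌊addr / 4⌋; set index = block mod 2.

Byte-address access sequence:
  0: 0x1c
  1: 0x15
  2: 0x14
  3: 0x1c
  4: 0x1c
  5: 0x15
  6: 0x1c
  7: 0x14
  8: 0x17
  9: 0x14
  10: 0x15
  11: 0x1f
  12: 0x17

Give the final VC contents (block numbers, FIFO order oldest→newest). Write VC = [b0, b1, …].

VC = [7]

  [0] addr=0x1c blk=7 s=1: MISS | VC []
  [1] addr=0x15 blk=5 s=1: MISS | VC [7]
  [2] addr=0x14 blk=5 s=1: L1-HIT | VC [7]
  [3] addr=0x1c blk=7 s=1: VC-HIT | VC [5]
  [4] addr=0x1c blk=7 s=1: L1-HIT | VC [5]
  [5] addr=0x15 blk=5 s=1: VC-HIT | VC [7]
  [6] addr=0x1c blk=7 s=1: VC-HIT | VC [5]
  [7] addr=0x14 blk=5 s=1: VC-HIT | VC [7]
  [8] addr=0x17 blk=5 s=1: L1-HIT | VC [7]
  [9] addr=0x14 blk=5 s=1: L1-HIT | VC [7]
  [10] addr=0x15 blk=5 s=1: L1-HIT | VC [7]
  [11] addr=0x1f blk=7 s=1: VC-HIT | VC [5]
  [12] addr=0x17 blk=5 s=1: VC-HIT | VC [7]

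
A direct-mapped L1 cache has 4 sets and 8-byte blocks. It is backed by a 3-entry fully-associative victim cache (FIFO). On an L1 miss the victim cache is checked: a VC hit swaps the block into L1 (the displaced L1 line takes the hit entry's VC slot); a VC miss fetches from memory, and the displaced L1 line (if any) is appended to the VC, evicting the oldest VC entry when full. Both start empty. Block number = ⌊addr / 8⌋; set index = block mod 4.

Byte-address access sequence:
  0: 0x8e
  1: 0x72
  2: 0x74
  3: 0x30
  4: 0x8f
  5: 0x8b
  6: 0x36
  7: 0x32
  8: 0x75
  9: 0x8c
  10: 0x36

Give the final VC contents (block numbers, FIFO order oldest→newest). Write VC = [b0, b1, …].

VC = [14]

  [0] addr=0x8e blk=17 s=1: MISS | VC []
  [1] addr=0x72 blk=14 s=2: MISS | VC []
  [2] addr=0x74 blk=14 s=2: L1-HIT | VC []
  [3] addr=0x30 blk=6 s=2: MISS | VC [14]
  [4] addr=0x8f blk=17 s=1: L1-HIT | VC [14]
  [5] addr=0x8b blk=17 s=1: L1-HIT | VC [14]
  [6] addr=0x36 blk=6 s=2: L1-HIT | VC [14]
  [7] addr=0x32 blk=6 s=2: L1-HIT | VC [14]
  [8] addr=0x75 blk=14 s=2: VC-HIT | VC [6]
  [9] addr=0x8c blk=17 s=1: L1-HIT | VC [6]
  [10] addr=0x36 blk=6 s=2: VC-HIT | VC [14]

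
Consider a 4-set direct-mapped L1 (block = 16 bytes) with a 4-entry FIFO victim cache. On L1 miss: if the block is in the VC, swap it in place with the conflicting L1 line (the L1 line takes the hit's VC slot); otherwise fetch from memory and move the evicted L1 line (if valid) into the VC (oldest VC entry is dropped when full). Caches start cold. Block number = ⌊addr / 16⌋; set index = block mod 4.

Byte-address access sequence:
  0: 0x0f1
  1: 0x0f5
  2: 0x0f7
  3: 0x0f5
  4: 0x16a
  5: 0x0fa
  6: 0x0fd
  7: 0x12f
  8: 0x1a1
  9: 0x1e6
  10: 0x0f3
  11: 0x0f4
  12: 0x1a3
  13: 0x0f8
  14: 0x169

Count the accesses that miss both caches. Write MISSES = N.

MISSES = 5

#0 0xf1→b15/s3 MISS; vc=[]
#1 0xf5→b15/s3 L1-HIT; vc=[]
#2 0xf7→b15/s3 L1-HIT; vc=[]
#3 0xf5→b15/s3 L1-HIT; vc=[]
#4 0x16a→b22/s2 MISS; vc=[]
#5 0xfa→b15/s3 L1-HIT; vc=[]
#6 0xfd→b15/s3 L1-HIT; vc=[]
#7 0x12f→b18/s2 MISS; vc=[22]
#8 0x1a1→b26/s2 MISS; vc=[22,18]
#9 0x1e6→b30/s2 MISS; vc=[22,18,26]
#10 0xf3→b15/s3 L1-HIT; vc=[22,18,26]
#11 0xf4→b15/s3 L1-HIT; vc=[22,18,26]
#12 0x1a3→b26/s2 VC-HIT; vc=[22,18,30]
#13 0xf8→b15/s3 L1-HIT; vc=[22,18,30]
#14 0x169→b22/s2 VC-HIT; vc=[26,18,30]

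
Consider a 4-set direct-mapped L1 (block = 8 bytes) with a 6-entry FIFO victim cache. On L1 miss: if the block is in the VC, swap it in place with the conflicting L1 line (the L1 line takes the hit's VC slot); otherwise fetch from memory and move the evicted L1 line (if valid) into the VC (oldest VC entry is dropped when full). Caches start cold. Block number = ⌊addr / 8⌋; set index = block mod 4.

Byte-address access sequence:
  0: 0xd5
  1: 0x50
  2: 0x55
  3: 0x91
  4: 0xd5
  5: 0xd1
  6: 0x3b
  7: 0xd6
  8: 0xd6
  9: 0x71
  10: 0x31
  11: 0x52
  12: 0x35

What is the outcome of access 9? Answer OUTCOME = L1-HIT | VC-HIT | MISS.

0: 0xd5 (blk 26, set 2) → MISS  vc=[]
1: 0x50 (blk 10, set 2) → MISS  vc=[26]
2: 0x55 (blk 10, set 2) → L1-HIT  vc=[26]
3: 0x91 (blk 18, set 2) → MISS  vc=[26, 10]
4: 0xd5 (blk 26, set 2) → VC-HIT  vc=[18, 10]
5: 0xd1 (blk 26, set 2) → L1-HIT  vc=[18, 10]
6: 0x3b (blk 7, set 3) → MISS  vc=[18, 10]
7: 0xd6 (blk 26, set 2) → L1-HIT  vc=[18, 10]
8: 0xd6 (blk 26, set 2) → L1-HIT  vc=[18, 10]
9: 0x71 (blk 14, set 2) → MISS  vc=[18, 10, 26]
10: 0x31 (blk 6, set 2) → MISS  vc=[18, 10, 26, 14]
11: 0x52 (blk 10, set 2) → VC-HIT  vc=[18, 6, 26, 14]
12: 0x35 (blk 6, set 2) → VC-HIT  vc=[18, 10, 26, 14]

OUTCOME = MISS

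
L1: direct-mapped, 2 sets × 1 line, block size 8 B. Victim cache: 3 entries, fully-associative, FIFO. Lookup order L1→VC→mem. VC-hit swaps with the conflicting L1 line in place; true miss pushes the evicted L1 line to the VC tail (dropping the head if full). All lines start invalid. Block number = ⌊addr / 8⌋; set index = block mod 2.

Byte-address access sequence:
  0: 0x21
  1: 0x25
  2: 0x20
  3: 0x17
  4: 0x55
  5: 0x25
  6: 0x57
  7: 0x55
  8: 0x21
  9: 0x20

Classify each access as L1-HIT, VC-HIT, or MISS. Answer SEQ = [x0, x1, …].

SEQ = [MISS, L1-HIT, L1-HIT, MISS, MISS, VC-HIT, VC-HIT, L1-HIT, VC-HIT, L1-HIT]

  [0] addr=0x21 blk=4 s=0: MISS | VC []
  [1] addr=0x25 blk=4 s=0: L1-HIT | VC []
  [2] addr=0x20 blk=4 s=0: L1-HIT | VC []
  [3] addr=0x17 blk=2 s=0: MISS | VC [4]
  [4] addr=0x55 blk=10 s=0: MISS | VC [4, 2]
  [5] addr=0x25 blk=4 s=0: VC-HIT | VC [10, 2]
  [6] addr=0x57 blk=10 s=0: VC-HIT | VC [4, 2]
  [7] addr=0x55 blk=10 s=0: L1-HIT | VC [4, 2]
  [8] addr=0x21 blk=4 s=0: VC-HIT | VC [10, 2]
  [9] addr=0x20 blk=4 s=0: L1-HIT | VC [10, 2]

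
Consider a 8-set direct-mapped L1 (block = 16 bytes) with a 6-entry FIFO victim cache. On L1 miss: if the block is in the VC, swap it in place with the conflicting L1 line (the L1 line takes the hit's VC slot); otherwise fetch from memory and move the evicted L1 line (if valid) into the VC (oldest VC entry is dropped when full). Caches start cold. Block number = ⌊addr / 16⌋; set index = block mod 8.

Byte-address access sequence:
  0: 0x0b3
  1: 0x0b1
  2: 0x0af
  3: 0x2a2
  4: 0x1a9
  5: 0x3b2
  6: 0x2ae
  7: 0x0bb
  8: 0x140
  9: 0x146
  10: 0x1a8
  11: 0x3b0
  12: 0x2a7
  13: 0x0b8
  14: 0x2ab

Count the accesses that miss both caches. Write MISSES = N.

MISSES = 6

#0 0xb3→b11/s3 MISS; vc=[]
#1 0xb1→b11/s3 L1-HIT; vc=[]
#2 0xaf→b10/s2 MISS; vc=[]
#3 0x2a2→b42/s2 MISS; vc=[10]
#4 0x1a9→b26/s2 MISS; vc=[10,42]
#5 0x3b2→b59/s3 MISS; vc=[10,42,11]
#6 0x2ae→b42/s2 VC-HIT; vc=[10,26,11]
#7 0xbb→b11/s3 VC-HIT; vc=[10,26,59]
#8 0x140→b20/s4 MISS; vc=[10,26,59]
#9 0x146→b20/s4 L1-HIT; vc=[10,26,59]
#10 0x1a8→b26/s2 VC-HIT; vc=[10,42,59]
#11 0x3b0→b59/s3 VC-HIT; vc=[10,42,11]
#12 0x2a7→b42/s2 VC-HIT; vc=[10,26,11]
#13 0xb8→b11/s3 VC-HIT; vc=[10,26,59]
#14 0x2ab→b42/s2 L1-HIT; vc=[10,26,59]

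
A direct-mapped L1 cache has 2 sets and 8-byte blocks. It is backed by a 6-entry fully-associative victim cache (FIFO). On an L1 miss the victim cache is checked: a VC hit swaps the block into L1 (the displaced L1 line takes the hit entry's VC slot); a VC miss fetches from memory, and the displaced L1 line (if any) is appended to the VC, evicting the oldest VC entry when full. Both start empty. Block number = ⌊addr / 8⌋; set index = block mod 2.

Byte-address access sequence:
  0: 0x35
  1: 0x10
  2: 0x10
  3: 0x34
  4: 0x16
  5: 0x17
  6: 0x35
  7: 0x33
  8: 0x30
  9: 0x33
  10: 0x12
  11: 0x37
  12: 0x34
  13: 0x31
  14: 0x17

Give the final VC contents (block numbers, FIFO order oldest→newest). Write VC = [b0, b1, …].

VC = [6]

0: 0x35 (blk 6, set 0) → MISS  vc=[]
1: 0x10 (blk 2, set 0) → MISS  vc=[6]
2: 0x10 (blk 2, set 0) → L1-HIT  vc=[6]
3: 0x34 (blk 6, set 0) → VC-HIT  vc=[2]
4: 0x16 (blk 2, set 0) → VC-HIT  vc=[6]
5: 0x17 (blk 2, set 0) → L1-HIT  vc=[6]
6: 0x35 (blk 6, set 0) → VC-HIT  vc=[2]
7: 0x33 (blk 6, set 0) → L1-HIT  vc=[2]
8: 0x30 (blk 6, set 0) → L1-HIT  vc=[2]
9: 0x33 (blk 6, set 0) → L1-HIT  vc=[2]
10: 0x12 (blk 2, set 0) → VC-HIT  vc=[6]
11: 0x37 (blk 6, set 0) → VC-HIT  vc=[2]
12: 0x34 (blk 6, set 0) → L1-HIT  vc=[2]
13: 0x31 (blk 6, set 0) → L1-HIT  vc=[2]
14: 0x17 (blk 2, set 0) → VC-HIT  vc=[6]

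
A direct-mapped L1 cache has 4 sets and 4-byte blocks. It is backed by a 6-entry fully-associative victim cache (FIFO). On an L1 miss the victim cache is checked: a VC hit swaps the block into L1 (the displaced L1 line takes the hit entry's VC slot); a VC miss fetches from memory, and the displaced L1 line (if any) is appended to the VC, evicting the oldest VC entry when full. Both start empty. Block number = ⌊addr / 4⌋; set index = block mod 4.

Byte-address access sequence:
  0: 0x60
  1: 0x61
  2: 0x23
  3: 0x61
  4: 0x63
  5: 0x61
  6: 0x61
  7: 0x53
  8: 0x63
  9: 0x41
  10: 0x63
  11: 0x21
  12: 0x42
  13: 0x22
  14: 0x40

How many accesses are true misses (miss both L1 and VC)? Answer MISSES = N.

MISSES = 4

0: 0x60 (blk 24, set 0) → MISS  vc=[]
1: 0x61 (blk 24, set 0) → L1-HIT  vc=[]
2: 0x23 (blk 8, set 0) → MISS  vc=[24]
3: 0x61 (blk 24, set 0) → VC-HIT  vc=[8]
4: 0x63 (blk 24, set 0) → L1-HIT  vc=[8]
5: 0x61 (blk 24, set 0) → L1-HIT  vc=[8]
6: 0x61 (blk 24, set 0) → L1-HIT  vc=[8]
7: 0x53 (blk 20, set 0) → MISS  vc=[8, 24]
8: 0x63 (blk 24, set 0) → VC-HIT  vc=[8, 20]
9: 0x41 (blk 16, set 0) → MISS  vc=[8, 20, 24]
10: 0x63 (blk 24, set 0) → VC-HIT  vc=[8, 20, 16]
11: 0x21 (blk 8, set 0) → VC-HIT  vc=[24, 20, 16]
12: 0x42 (blk 16, set 0) → VC-HIT  vc=[24, 20, 8]
13: 0x22 (blk 8, set 0) → VC-HIT  vc=[24, 20, 16]
14: 0x40 (blk 16, set 0) → VC-HIT  vc=[24, 20, 8]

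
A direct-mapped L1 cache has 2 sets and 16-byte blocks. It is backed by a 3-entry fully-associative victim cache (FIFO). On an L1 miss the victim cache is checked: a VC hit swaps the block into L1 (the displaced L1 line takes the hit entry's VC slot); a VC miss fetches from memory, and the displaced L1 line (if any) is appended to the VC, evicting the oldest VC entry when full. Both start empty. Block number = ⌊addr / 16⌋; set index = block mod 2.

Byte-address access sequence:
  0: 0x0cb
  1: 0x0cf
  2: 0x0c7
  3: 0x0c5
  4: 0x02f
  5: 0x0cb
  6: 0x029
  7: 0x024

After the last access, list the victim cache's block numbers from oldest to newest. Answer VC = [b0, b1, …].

  [0] addr=0xcb blk=12 s=0: MISS | VC []
  [1] addr=0xcf blk=12 s=0: L1-HIT | VC []
  [2] addr=0xc7 blk=12 s=0: L1-HIT | VC []
  [3] addr=0xc5 blk=12 s=0: L1-HIT | VC []
  [4] addr=0x2f blk=2 s=0: MISS | VC [12]
  [5] addr=0xcb blk=12 s=0: VC-HIT | VC [2]
  [6] addr=0x29 blk=2 s=0: VC-HIT | VC [12]
  [7] addr=0x24 blk=2 s=0: L1-HIT | VC [12]

VC = [12]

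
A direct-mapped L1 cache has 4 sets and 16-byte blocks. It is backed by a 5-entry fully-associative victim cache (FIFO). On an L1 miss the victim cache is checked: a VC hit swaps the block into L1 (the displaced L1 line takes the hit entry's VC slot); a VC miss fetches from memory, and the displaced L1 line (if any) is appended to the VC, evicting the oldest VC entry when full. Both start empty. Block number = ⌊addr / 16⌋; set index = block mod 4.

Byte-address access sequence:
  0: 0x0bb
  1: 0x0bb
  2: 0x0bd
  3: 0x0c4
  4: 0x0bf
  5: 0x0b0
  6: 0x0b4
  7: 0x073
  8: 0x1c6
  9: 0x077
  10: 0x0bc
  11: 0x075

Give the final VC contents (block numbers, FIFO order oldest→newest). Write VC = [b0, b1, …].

VC = [11, 12]

0: 0xbb (blk 11, set 3) → MISS  vc=[]
1: 0xbb (blk 11, set 3) → L1-HIT  vc=[]
2: 0xbd (blk 11, set 3) → L1-HIT  vc=[]
3: 0xc4 (blk 12, set 0) → MISS  vc=[]
4: 0xbf (blk 11, set 3) → L1-HIT  vc=[]
5: 0xb0 (blk 11, set 3) → L1-HIT  vc=[]
6: 0xb4 (blk 11, set 3) → L1-HIT  vc=[]
7: 0x73 (blk 7, set 3) → MISS  vc=[11]
8: 0x1c6 (blk 28, set 0) → MISS  vc=[11, 12]
9: 0x77 (blk 7, set 3) → L1-HIT  vc=[11, 12]
10: 0xbc (blk 11, set 3) → VC-HIT  vc=[7, 12]
11: 0x75 (blk 7, set 3) → VC-HIT  vc=[11, 12]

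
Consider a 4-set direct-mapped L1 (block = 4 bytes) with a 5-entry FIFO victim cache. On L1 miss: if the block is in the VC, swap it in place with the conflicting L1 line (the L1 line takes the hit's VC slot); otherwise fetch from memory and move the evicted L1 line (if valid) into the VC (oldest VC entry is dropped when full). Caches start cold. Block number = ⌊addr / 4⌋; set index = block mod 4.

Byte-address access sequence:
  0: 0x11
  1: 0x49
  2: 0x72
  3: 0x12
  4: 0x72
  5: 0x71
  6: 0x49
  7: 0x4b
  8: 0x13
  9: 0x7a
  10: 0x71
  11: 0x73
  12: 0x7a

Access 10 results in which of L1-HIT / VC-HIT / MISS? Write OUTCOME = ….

0: 0x11 (blk 4, set 0) → MISS  vc=[]
1: 0x49 (blk 18, set 2) → MISS  vc=[]
2: 0x72 (blk 28, set 0) → MISS  vc=[4]
3: 0x12 (blk 4, set 0) → VC-HIT  vc=[28]
4: 0x72 (blk 28, set 0) → VC-HIT  vc=[4]
5: 0x71 (blk 28, set 0) → L1-HIT  vc=[4]
6: 0x49 (blk 18, set 2) → L1-HIT  vc=[4]
7: 0x4b (blk 18, set 2) → L1-HIT  vc=[4]
8: 0x13 (blk 4, set 0) → VC-HIT  vc=[28]
9: 0x7a (blk 30, set 2) → MISS  vc=[28, 18]
10: 0x71 (blk 28, set 0) → VC-HIT  vc=[4, 18]
11: 0x73 (blk 28, set 0) → L1-HIT  vc=[4, 18]
12: 0x7a (blk 30, set 2) → L1-HIT  vc=[4, 18]

OUTCOME = VC-HIT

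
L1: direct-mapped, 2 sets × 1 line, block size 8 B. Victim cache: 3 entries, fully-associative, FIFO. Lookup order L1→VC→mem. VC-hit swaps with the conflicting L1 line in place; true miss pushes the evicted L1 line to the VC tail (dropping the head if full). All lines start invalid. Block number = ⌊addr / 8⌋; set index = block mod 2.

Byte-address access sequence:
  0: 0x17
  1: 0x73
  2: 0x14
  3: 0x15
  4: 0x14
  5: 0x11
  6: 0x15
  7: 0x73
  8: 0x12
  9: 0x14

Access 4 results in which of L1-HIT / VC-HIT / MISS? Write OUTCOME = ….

#0 0x17→b2/s0 MISS; vc=[]
#1 0x73→b14/s0 MISS; vc=[2]
#2 0x14→b2/s0 VC-HIT; vc=[14]
#3 0x15→b2/s0 L1-HIT; vc=[14]
#4 0x14→b2/s0 L1-HIT; vc=[14]
#5 0x11→b2/s0 L1-HIT; vc=[14]
#6 0x15→b2/s0 L1-HIT; vc=[14]
#7 0x73→b14/s0 VC-HIT; vc=[2]
#8 0x12→b2/s0 VC-HIT; vc=[14]
#9 0x14→b2/s0 L1-HIT; vc=[14]

OUTCOME = L1-HIT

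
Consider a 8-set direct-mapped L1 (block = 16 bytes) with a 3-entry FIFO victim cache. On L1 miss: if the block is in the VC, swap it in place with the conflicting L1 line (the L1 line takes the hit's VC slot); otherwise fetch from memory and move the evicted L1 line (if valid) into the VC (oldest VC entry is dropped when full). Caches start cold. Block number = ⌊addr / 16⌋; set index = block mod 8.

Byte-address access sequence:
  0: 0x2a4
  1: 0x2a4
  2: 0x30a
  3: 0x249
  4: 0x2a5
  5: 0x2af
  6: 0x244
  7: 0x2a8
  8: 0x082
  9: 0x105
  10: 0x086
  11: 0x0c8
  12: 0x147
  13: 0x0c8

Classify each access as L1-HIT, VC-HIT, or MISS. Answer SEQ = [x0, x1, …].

SEQ = [MISS, L1-HIT, MISS, MISS, L1-HIT, L1-HIT, L1-HIT, L1-HIT, MISS, MISS, VC-HIT, MISS, MISS, VC-HIT]

0: 0x2a4 (blk 42, set 2) → MISS  vc=[]
1: 0x2a4 (blk 42, set 2) → L1-HIT  vc=[]
2: 0x30a (blk 48, set 0) → MISS  vc=[]
3: 0x249 (blk 36, set 4) → MISS  vc=[]
4: 0x2a5 (blk 42, set 2) → L1-HIT  vc=[]
5: 0x2af (blk 42, set 2) → L1-HIT  vc=[]
6: 0x244 (blk 36, set 4) → L1-HIT  vc=[]
7: 0x2a8 (blk 42, set 2) → L1-HIT  vc=[]
8: 0x82 (blk 8, set 0) → MISS  vc=[48]
9: 0x105 (blk 16, set 0) → MISS  vc=[48, 8]
10: 0x86 (blk 8, set 0) → VC-HIT  vc=[48, 16]
11: 0xc8 (blk 12, set 4) → MISS  vc=[48, 16, 36]
12: 0x147 (blk 20, set 4) → MISS  vc=[16, 36, 12]
13: 0xc8 (blk 12, set 4) → VC-HIT  vc=[16, 36, 20]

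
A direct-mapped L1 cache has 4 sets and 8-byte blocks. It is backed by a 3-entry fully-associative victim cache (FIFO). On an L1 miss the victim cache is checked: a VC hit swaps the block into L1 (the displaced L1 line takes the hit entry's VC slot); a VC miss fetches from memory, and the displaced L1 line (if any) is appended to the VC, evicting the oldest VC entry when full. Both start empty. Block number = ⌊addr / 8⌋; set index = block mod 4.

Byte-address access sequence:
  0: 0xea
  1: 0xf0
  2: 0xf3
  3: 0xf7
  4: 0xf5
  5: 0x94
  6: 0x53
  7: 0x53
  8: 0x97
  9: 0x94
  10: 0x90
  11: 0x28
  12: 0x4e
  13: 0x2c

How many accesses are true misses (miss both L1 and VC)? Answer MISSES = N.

  [0] addr=0xea blk=29 s=1: MISS | VC []
  [1] addr=0xf0 blk=30 s=2: MISS | VC []
  [2] addr=0xf3 blk=30 s=2: L1-HIT | VC []
  [3] addr=0xf7 blk=30 s=2: L1-HIT | VC []
  [4] addr=0xf5 blk=30 s=2: L1-HIT | VC []
  [5] addr=0x94 blk=18 s=2: MISS | VC [30]
  [6] addr=0x53 blk=10 s=2: MISS | VC [30, 18]
  [7] addr=0x53 blk=10 s=2: L1-HIT | VC [30, 18]
  [8] addr=0x97 blk=18 s=2: VC-HIT | VC [30, 10]
  [9] addr=0x94 blk=18 s=2: L1-HIT | VC [30, 10]
  [10] addr=0x90 blk=18 s=2: L1-HIT | VC [30, 10]
  [11] addr=0x28 blk=5 s=1: MISS | VC [30, 10, 29]
  [12] addr=0x4e blk=9 s=1: MISS | VC [10, 29, 5]
  [13] addr=0x2c blk=5 s=1: VC-HIT | VC [10, 29, 9]

MISSES = 6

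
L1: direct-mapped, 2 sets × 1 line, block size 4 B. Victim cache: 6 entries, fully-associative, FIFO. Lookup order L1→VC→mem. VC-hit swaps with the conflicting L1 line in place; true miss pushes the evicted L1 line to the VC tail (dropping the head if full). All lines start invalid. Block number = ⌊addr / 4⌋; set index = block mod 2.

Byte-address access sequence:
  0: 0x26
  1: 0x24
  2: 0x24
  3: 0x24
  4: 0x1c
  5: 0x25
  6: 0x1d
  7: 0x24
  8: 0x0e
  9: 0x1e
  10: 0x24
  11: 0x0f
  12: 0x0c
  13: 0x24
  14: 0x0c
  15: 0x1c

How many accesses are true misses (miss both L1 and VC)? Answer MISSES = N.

0: 0x26 (blk 9, set 1) → MISS  vc=[]
1: 0x24 (blk 9, set 1) → L1-HIT  vc=[]
2: 0x24 (blk 9, set 1) → L1-HIT  vc=[]
3: 0x24 (blk 9, set 1) → L1-HIT  vc=[]
4: 0x1c (blk 7, set 1) → MISS  vc=[9]
5: 0x25 (blk 9, set 1) → VC-HIT  vc=[7]
6: 0x1d (blk 7, set 1) → VC-HIT  vc=[9]
7: 0x24 (blk 9, set 1) → VC-HIT  vc=[7]
8: 0xe (blk 3, set 1) → MISS  vc=[7, 9]
9: 0x1e (blk 7, set 1) → VC-HIT  vc=[3, 9]
10: 0x24 (blk 9, set 1) → VC-HIT  vc=[3, 7]
11: 0xf (blk 3, set 1) → VC-HIT  vc=[9, 7]
12: 0xc (blk 3, set 1) → L1-HIT  vc=[9, 7]
13: 0x24 (blk 9, set 1) → VC-HIT  vc=[3, 7]
14: 0xc (blk 3, set 1) → VC-HIT  vc=[9, 7]
15: 0x1c (blk 7, set 1) → VC-HIT  vc=[9, 3]

MISSES = 3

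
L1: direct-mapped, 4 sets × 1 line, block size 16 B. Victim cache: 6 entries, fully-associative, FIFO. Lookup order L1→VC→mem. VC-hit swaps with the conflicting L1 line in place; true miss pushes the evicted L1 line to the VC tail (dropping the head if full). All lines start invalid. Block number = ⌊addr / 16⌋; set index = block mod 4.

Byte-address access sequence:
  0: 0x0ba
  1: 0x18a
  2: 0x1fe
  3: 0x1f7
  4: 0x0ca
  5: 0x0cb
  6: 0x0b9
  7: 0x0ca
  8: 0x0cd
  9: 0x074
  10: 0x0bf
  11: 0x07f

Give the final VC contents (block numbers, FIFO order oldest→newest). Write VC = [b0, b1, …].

VC = [31, 24, 11]

  [0] addr=0xba blk=11 s=3: MISS | VC []
  [1] addr=0x18a blk=24 s=0: MISS | VC []
  [2] addr=0x1fe blk=31 s=3: MISS | VC [11]
  [3] addr=0x1f7 blk=31 s=3: L1-HIT | VC [11]
  [4] addr=0xca blk=12 s=0: MISS | VC [11, 24]
  [5] addr=0xcb blk=12 s=0: L1-HIT | VC [11, 24]
  [6] addr=0xb9 blk=11 s=3: VC-HIT | VC [31, 24]
  [7] addr=0xca blk=12 s=0: L1-HIT | VC [31, 24]
  [8] addr=0xcd blk=12 s=0: L1-HIT | VC [31, 24]
  [9] addr=0x74 blk=7 s=3: MISS | VC [31, 24, 11]
  [10] addr=0xbf blk=11 s=3: VC-HIT | VC [31, 24, 7]
  [11] addr=0x7f blk=7 s=3: VC-HIT | VC [31, 24, 11]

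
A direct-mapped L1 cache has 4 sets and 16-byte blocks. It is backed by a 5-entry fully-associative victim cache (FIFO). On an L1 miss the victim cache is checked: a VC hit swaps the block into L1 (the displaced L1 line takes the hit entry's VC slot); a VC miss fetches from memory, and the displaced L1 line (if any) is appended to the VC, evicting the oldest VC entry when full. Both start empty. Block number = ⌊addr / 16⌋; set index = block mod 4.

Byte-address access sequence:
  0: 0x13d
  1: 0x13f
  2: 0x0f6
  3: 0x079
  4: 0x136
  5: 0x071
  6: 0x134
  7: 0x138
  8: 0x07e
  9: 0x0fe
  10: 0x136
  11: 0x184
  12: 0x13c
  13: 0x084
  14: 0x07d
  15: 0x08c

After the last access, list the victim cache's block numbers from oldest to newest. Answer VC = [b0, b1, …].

VC = [15, 19, 24]

#0 0x13d→b19/s3 MISS; vc=[]
#1 0x13f→b19/s3 L1-HIT; vc=[]
#2 0xf6→b15/s3 MISS; vc=[19]
#3 0x79→b7/s3 MISS; vc=[19,15]
#4 0x136→b19/s3 VC-HIT; vc=[7,15]
#5 0x71→b7/s3 VC-HIT; vc=[19,15]
#6 0x134→b19/s3 VC-HIT; vc=[7,15]
#7 0x138→b19/s3 L1-HIT; vc=[7,15]
#8 0x7e→b7/s3 VC-HIT; vc=[19,15]
#9 0xfe→b15/s3 VC-HIT; vc=[19,7]
#10 0x136→b19/s3 VC-HIT; vc=[15,7]
#11 0x184→b24/s0 MISS; vc=[15,7]
#12 0x13c→b19/s3 L1-HIT; vc=[15,7]
#13 0x84→b8/s0 MISS; vc=[15,7,24]
#14 0x7d→b7/s3 VC-HIT; vc=[15,19,24]
#15 0x8c→b8/s0 L1-HIT; vc=[15,19,24]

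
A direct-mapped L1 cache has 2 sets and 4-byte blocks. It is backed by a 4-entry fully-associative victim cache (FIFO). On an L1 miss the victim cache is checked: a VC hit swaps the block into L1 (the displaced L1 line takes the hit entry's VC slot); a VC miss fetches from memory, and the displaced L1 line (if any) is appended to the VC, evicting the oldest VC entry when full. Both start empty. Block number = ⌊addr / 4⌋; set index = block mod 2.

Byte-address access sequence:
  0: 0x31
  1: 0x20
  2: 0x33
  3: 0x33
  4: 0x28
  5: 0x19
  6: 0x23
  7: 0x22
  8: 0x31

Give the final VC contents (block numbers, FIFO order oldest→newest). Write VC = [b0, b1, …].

  [0] addr=0x31 blk=12 s=0: MISS | VC []
  [1] addr=0x20 blk=8 s=0: MISS | VC [12]
  [2] addr=0x33 blk=12 s=0: VC-HIT | VC [8]
  [3] addr=0x33 blk=12 s=0: L1-HIT | VC [8]
  [4] addr=0x28 blk=10 s=0: MISS | VC [8, 12]
  [5] addr=0x19 blk=6 s=0: MISS | VC [8, 12, 10]
  [6] addr=0x23 blk=8 s=0: VC-HIT | VC [6, 12, 10]
  [7] addr=0x22 blk=8 s=0: L1-HIT | VC [6, 12, 10]
  [8] addr=0x31 blk=12 s=0: VC-HIT | VC [6, 8, 10]

VC = [6, 8, 10]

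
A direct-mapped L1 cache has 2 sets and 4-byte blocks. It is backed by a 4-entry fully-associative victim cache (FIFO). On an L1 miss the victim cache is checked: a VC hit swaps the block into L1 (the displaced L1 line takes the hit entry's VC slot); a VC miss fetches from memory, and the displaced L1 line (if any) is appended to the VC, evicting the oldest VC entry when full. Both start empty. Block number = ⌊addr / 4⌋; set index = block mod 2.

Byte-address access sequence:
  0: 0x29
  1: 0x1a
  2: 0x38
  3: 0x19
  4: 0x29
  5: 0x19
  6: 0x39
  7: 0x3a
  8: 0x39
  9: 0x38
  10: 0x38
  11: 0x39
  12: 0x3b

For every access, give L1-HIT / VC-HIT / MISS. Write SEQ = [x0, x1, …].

#0 0x29→b10/s0 MISS; vc=[]
#1 0x1a→b6/s0 MISS; vc=[10]
#2 0x38→b14/s0 MISS; vc=[10,6]
#3 0x19→b6/s0 VC-HIT; vc=[10,14]
#4 0x29→b10/s0 VC-HIT; vc=[6,14]
#5 0x19→b6/s0 VC-HIT; vc=[10,14]
#6 0x39→b14/s0 VC-HIT; vc=[10,6]
#7 0x3a→b14/s0 L1-HIT; vc=[10,6]
#8 0x39→b14/s0 L1-HIT; vc=[10,6]
#9 0x38→b14/s0 L1-HIT; vc=[10,6]
#10 0x38→b14/s0 L1-HIT; vc=[10,6]
#11 0x39→b14/s0 L1-HIT; vc=[10,6]
#12 0x3b→b14/s0 L1-HIT; vc=[10,6]

SEQ = [MISS, MISS, MISS, VC-HIT, VC-HIT, VC-HIT, VC-HIT, L1-HIT, L1-HIT, L1-HIT, L1-HIT, L1-HIT, L1-HIT]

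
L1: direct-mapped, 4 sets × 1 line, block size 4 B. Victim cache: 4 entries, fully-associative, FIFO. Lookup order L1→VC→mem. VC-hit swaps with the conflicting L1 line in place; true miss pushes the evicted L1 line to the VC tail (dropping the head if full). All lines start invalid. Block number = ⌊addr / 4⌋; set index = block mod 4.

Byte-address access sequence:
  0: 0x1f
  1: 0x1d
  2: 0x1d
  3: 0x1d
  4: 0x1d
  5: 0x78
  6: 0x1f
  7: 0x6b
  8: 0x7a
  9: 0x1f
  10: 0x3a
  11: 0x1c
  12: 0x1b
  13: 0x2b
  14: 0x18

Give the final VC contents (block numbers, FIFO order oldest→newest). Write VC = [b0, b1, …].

VC = [26, 30, 14, 10]

  [0] addr=0x1f blk=7 s=3: MISS | VC []
  [1] addr=0x1d blk=7 s=3: L1-HIT | VC []
  [2] addr=0x1d blk=7 s=3: L1-HIT | VC []
  [3] addr=0x1d blk=7 s=3: L1-HIT | VC []
  [4] addr=0x1d blk=7 s=3: L1-HIT | VC []
  [5] addr=0x78 blk=30 s=2: MISS | VC []
  [6] addr=0x1f blk=7 s=3: L1-HIT | VC []
  [7] addr=0x6b blk=26 s=2: MISS | VC [30]
  [8] addr=0x7a blk=30 s=2: VC-HIT | VC [26]
  [9] addr=0x1f blk=7 s=3: L1-HIT | VC [26]
  [10] addr=0x3a blk=14 s=2: MISS | VC [26, 30]
  [11] addr=0x1c blk=7 s=3: L1-HIT | VC [26, 30]
  [12] addr=0x1b blk=6 s=2: MISS | VC [26, 30, 14]
  [13] addr=0x2b blk=10 s=2: MISS | VC [26, 30, 14, 6]
  [14] addr=0x18 blk=6 s=2: VC-HIT | VC [26, 30, 14, 10]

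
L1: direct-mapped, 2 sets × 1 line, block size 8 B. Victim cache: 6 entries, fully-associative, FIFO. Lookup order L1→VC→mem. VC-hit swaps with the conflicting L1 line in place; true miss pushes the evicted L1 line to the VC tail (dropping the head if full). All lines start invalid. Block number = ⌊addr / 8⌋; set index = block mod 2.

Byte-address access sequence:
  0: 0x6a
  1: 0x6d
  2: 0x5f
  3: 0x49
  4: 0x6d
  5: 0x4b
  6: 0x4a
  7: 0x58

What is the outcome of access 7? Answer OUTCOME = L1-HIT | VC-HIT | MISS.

  [0] addr=0x6a blk=13 s=1: MISS | VC []
  [1] addr=0x6d blk=13 s=1: L1-HIT | VC []
  [2] addr=0x5f blk=11 s=1: MISS | VC [13]
  [3] addr=0x49 blk=9 s=1: MISS | VC [13, 11]
  [4] addr=0x6d blk=13 s=1: VC-HIT | VC [9, 11]
  [5] addr=0x4b blk=9 s=1: VC-HIT | VC [13, 11]
  [6] addr=0x4a blk=9 s=1: L1-HIT | VC [13, 11]
  [7] addr=0x58 blk=11 s=1: VC-HIT | VC [13, 9]

OUTCOME = VC-HIT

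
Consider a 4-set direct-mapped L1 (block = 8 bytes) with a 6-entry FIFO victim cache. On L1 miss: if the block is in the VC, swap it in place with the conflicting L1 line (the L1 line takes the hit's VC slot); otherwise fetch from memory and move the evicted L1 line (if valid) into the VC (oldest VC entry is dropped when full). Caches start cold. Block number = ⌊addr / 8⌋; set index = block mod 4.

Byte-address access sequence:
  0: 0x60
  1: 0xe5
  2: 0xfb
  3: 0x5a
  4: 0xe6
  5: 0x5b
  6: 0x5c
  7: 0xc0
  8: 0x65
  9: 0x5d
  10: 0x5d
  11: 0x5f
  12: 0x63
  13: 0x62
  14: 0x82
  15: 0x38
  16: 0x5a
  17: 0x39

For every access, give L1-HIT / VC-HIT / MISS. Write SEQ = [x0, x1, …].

SEQ = [MISS, MISS, MISS, MISS, L1-HIT, L1-HIT, L1-HIT, MISS, VC-HIT, L1-HIT, L1-HIT, L1-HIT, L1-HIT, L1-HIT, MISS, MISS, VC-HIT, VC-HIT]

0: 0x60 (blk 12, set 0) → MISS  vc=[]
1: 0xe5 (blk 28, set 0) → MISS  vc=[12]
2: 0xfb (blk 31, set 3) → MISS  vc=[12]
3: 0x5a (blk 11, set 3) → MISS  vc=[12, 31]
4: 0xe6 (blk 28, set 0) → L1-HIT  vc=[12, 31]
5: 0x5b (blk 11, set 3) → L1-HIT  vc=[12, 31]
6: 0x5c (blk 11, set 3) → L1-HIT  vc=[12, 31]
7: 0xc0 (blk 24, set 0) → MISS  vc=[12, 31, 28]
8: 0x65 (blk 12, set 0) → VC-HIT  vc=[24, 31, 28]
9: 0x5d (blk 11, set 3) → L1-HIT  vc=[24, 31, 28]
10: 0x5d (blk 11, set 3) → L1-HIT  vc=[24, 31, 28]
11: 0x5f (blk 11, set 3) → L1-HIT  vc=[24, 31, 28]
12: 0x63 (blk 12, set 0) → L1-HIT  vc=[24, 31, 28]
13: 0x62 (blk 12, set 0) → L1-HIT  vc=[24, 31, 28]
14: 0x82 (blk 16, set 0) → MISS  vc=[24, 31, 28, 12]
15: 0x38 (blk 7, set 3) → MISS  vc=[24, 31, 28, 12, 11]
16: 0x5a (blk 11, set 3) → VC-HIT  vc=[24, 31, 28, 12, 7]
17: 0x39 (blk 7, set 3) → VC-HIT  vc=[24, 31, 28, 12, 11]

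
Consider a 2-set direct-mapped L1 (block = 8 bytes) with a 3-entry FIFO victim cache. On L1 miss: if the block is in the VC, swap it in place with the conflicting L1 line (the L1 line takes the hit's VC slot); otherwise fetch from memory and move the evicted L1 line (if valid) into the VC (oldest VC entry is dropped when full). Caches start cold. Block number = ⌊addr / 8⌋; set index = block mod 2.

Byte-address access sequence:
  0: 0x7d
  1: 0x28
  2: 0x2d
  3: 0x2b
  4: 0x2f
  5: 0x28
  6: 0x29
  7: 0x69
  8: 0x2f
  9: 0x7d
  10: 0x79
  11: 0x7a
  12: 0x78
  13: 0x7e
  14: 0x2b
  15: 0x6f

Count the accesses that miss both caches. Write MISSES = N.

MISSES = 3

0: 0x7d (blk 15, set 1) → MISS  vc=[]
1: 0x28 (blk 5, set 1) → MISS  vc=[15]
2: 0x2d (blk 5, set 1) → L1-HIT  vc=[15]
3: 0x2b (blk 5, set 1) → L1-HIT  vc=[15]
4: 0x2f (blk 5, set 1) → L1-HIT  vc=[15]
5: 0x28 (blk 5, set 1) → L1-HIT  vc=[15]
6: 0x29 (blk 5, set 1) → L1-HIT  vc=[15]
7: 0x69 (blk 13, set 1) → MISS  vc=[15, 5]
8: 0x2f (blk 5, set 1) → VC-HIT  vc=[15, 13]
9: 0x7d (blk 15, set 1) → VC-HIT  vc=[5, 13]
10: 0x79 (blk 15, set 1) → L1-HIT  vc=[5, 13]
11: 0x7a (blk 15, set 1) → L1-HIT  vc=[5, 13]
12: 0x78 (blk 15, set 1) → L1-HIT  vc=[5, 13]
13: 0x7e (blk 15, set 1) → L1-HIT  vc=[5, 13]
14: 0x2b (blk 5, set 1) → VC-HIT  vc=[15, 13]
15: 0x6f (blk 13, set 1) → VC-HIT  vc=[15, 5]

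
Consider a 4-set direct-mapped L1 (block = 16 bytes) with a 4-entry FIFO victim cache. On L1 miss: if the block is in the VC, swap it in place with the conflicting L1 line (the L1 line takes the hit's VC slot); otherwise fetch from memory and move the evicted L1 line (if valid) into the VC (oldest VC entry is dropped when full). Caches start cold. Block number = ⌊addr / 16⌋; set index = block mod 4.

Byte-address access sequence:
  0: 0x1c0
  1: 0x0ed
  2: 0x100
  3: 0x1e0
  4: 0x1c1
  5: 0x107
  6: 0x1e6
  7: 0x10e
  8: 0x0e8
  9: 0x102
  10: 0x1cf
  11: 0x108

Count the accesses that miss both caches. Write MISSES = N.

MISSES = 4

  [0] addr=0x1c0 blk=28 s=0: MISS | VC []
  [1] addr=0xed blk=14 s=2: MISS | VC []
  [2] addr=0x100 blk=16 s=0: MISS | VC [28]
  [3] addr=0x1e0 blk=30 s=2: MISS | VC [28, 14]
  [4] addr=0x1c1 blk=28 s=0: VC-HIT | VC [16, 14]
  [5] addr=0x107 blk=16 s=0: VC-HIT | VC [28, 14]
  [6] addr=0x1e6 blk=30 s=2: L1-HIT | VC [28, 14]
  [7] addr=0x10e blk=16 s=0: L1-HIT | VC [28, 14]
  [8] addr=0xe8 blk=14 s=2: VC-HIT | VC [28, 30]
  [9] addr=0x102 blk=16 s=0: L1-HIT | VC [28, 30]
  [10] addr=0x1cf blk=28 s=0: VC-HIT | VC [16, 30]
  [11] addr=0x108 blk=16 s=0: VC-HIT | VC [28, 30]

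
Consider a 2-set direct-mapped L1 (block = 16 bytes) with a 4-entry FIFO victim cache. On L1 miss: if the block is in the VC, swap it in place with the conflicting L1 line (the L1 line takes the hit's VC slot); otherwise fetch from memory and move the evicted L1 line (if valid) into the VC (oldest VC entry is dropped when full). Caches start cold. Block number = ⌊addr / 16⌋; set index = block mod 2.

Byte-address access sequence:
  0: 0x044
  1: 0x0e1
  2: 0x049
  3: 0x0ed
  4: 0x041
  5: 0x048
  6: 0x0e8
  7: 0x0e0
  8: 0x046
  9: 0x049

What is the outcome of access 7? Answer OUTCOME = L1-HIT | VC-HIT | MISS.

OUTCOME = L1-HIT

  [0] addr=0x44 blk=4 s=0: MISS | VC []
  [1] addr=0xe1 blk=14 s=0: MISS | VC [4]
  [2] addr=0x49 blk=4 s=0: VC-HIT | VC [14]
  [3] addr=0xed blk=14 s=0: VC-HIT | VC [4]
  [4] addr=0x41 blk=4 s=0: VC-HIT | VC [14]
  [5] addr=0x48 blk=4 s=0: L1-HIT | VC [14]
  [6] addr=0xe8 blk=14 s=0: VC-HIT | VC [4]
  [7] addr=0xe0 blk=14 s=0: L1-HIT | VC [4]
  [8] addr=0x46 blk=4 s=0: VC-HIT | VC [14]
  [9] addr=0x49 blk=4 s=0: L1-HIT | VC [14]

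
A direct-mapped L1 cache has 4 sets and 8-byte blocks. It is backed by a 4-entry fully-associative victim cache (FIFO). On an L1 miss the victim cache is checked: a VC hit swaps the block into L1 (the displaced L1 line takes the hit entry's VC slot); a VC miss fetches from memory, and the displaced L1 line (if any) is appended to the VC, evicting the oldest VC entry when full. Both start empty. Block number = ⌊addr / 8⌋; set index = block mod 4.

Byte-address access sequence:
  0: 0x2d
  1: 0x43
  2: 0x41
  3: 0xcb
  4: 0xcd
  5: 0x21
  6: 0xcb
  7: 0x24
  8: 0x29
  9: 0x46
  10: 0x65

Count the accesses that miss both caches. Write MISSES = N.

MISSES = 5

#0 0x2d→b5/s1 MISS; vc=[]
#1 0x43→b8/s0 MISS; vc=[]
#2 0x41→b8/s0 L1-HIT; vc=[]
#3 0xcb→b25/s1 MISS; vc=[5]
#4 0xcd→b25/s1 L1-HIT; vc=[5]
#5 0x21→b4/s0 MISS; vc=[5,8]
#6 0xcb→b25/s1 L1-HIT; vc=[5,8]
#7 0x24→b4/s0 L1-HIT; vc=[5,8]
#8 0x29→b5/s1 VC-HIT; vc=[25,8]
#9 0x46→b8/s0 VC-HIT; vc=[25,4]
#10 0x65→b12/s0 MISS; vc=[25,4,8]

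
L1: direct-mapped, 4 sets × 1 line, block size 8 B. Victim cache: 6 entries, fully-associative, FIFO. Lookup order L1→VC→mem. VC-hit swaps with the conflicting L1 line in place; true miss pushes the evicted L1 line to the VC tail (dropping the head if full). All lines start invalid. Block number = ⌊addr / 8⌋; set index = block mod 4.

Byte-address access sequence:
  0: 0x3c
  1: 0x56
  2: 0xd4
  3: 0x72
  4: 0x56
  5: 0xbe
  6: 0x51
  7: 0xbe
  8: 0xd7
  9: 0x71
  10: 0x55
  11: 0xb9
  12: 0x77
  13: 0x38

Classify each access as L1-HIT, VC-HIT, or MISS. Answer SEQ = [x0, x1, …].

  [0] addr=0x3c blk=7 s=3: MISS | VC []
  [1] addr=0x56 blk=10 s=2: MISS | VC []
  [2] addr=0xd4 blk=26 s=2: MISS | VC [10]
  [3] addr=0x72 blk=14 s=2: MISS | VC [10, 26]
  [4] addr=0x56 blk=10 s=2: VC-HIT | VC [14, 26]
  [5] addr=0xbe blk=23 s=3: MISS | VC [14, 26, 7]
  [6] addr=0x51 blk=10 s=2: L1-HIT | VC [14, 26, 7]
  [7] addr=0xbe blk=23 s=3: L1-HIT | VC [14, 26, 7]
  [8] addr=0xd7 blk=26 s=2: VC-HIT | VC [14, 10, 7]
  [9] addr=0x71 blk=14 s=2: VC-HIT | VC [26, 10, 7]
  [10] addr=0x55 blk=10 s=2: VC-HIT | VC [26, 14, 7]
  [11] addr=0xb9 blk=23 s=3: L1-HIT | VC [26, 14, 7]
  [12] addr=0x77 blk=14 s=2: VC-HIT | VC [26, 10, 7]
  [13] addr=0x38 blk=7 s=3: VC-HIT | VC [26, 10, 23]

SEQ = [MISS, MISS, MISS, MISS, VC-HIT, MISS, L1-HIT, L1-HIT, VC-HIT, VC-HIT, VC-HIT, L1-HIT, VC-HIT, VC-HIT]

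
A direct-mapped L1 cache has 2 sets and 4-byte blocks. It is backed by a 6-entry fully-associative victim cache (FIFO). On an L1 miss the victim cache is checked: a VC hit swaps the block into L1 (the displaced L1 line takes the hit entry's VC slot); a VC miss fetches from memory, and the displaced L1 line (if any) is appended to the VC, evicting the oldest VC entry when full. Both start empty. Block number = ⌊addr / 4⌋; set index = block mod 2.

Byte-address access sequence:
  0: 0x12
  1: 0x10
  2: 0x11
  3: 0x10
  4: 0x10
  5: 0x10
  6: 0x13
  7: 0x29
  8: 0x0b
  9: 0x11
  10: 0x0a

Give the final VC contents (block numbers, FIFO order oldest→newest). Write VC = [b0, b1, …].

VC = [4, 10]

#0 0x12→b4/s0 MISS; vc=[]
#1 0x10→b4/s0 L1-HIT; vc=[]
#2 0x11→b4/s0 L1-HIT; vc=[]
#3 0x10→b4/s0 L1-HIT; vc=[]
#4 0x10→b4/s0 L1-HIT; vc=[]
#5 0x10→b4/s0 L1-HIT; vc=[]
#6 0x13→b4/s0 L1-HIT; vc=[]
#7 0x29→b10/s0 MISS; vc=[4]
#8 0xb→b2/s0 MISS; vc=[4,10]
#9 0x11→b4/s0 VC-HIT; vc=[2,10]
#10 0xa→b2/s0 VC-HIT; vc=[4,10]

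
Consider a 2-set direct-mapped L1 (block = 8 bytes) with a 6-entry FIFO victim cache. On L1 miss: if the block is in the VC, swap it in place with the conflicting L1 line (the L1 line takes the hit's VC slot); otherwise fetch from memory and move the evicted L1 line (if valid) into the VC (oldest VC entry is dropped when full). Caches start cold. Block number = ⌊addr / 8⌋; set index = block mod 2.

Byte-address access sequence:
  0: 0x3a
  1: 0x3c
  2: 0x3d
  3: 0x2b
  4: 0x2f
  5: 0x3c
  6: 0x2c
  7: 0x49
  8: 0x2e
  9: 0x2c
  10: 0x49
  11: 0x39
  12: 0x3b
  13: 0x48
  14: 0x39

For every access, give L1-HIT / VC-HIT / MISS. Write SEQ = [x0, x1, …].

#0 0x3a→b7/s1 MISS; vc=[]
#1 0x3c→b7/s1 L1-HIT; vc=[]
#2 0x3d→b7/s1 L1-HIT; vc=[]
#3 0x2b→b5/s1 MISS; vc=[7]
#4 0x2f→b5/s1 L1-HIT; vc=[7]
#5 0x3c→b7/s1 VC-HIT; vc=[5]
#6 0x2c→b5/s1 VC-HIT; vc=[7]
#7 0x49→b9/s1 MISS; vc=[7,5]
#8 0x2e→b5/s1 VC-HIT; vc=[7,9]
#9 0x2c→b5/s1 L1-HIT; vc=[7,9]
#10 0x49→b9/s1 VC-HIT; vc=[7,5]
#11 0x39→b7/s1 VC-HIT; vc=[9,5]
#12 0x3b→b7/s1 L1-HIT; vc=[9,5]
#13 0x48→b9/s1 VC-HIT; vc=[7,5]
#14 0x39→b7/s1 VC-HIT; vc=[9,5]

SEQ = [MISS, L1-HIT, L1-HIT, MISS, L1-HIT, VC-HIT, VC-HIT, MISS, VC-HIT, L1-HIT, VC-HIT, VC-HIT, L1-HIT, VC-HIT, VC-HIT]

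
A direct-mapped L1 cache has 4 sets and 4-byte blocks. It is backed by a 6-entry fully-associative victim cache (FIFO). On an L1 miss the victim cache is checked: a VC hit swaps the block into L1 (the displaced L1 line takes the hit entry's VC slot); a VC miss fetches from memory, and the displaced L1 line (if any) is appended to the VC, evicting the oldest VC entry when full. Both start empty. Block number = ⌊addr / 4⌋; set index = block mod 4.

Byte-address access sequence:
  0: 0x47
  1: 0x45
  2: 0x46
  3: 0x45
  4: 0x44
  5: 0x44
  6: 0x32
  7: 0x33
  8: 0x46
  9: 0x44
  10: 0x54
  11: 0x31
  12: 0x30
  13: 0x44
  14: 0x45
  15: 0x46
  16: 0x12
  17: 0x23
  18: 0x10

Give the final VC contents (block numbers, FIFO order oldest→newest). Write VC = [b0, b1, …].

VC = [21, 12, 8]

0: 0x47 (blk 17, set 1) → MISS  vc=[]
1: 0x45 (blk 17, set 1) → L1-HIT  vc=[]
2: 0x46 (blk 17, set 1) → L1-HIT  vc=[]
3: 0x45 (blk 17, set 1) → L1-HIT  vc=[]
4: 0x44 (blk 17, set 1) → L1-HIT  vc=[]
5: 0x44 (blk 17, set 1) → L1-HIT  vc=[]
6: 0x32 (blk 12, set 0) → MISS  vc=[]
7: 0x33 (blk 12, set 0) → L1-HIT  vc=[]
8: 0x46 (blk 17, set 1) → L1-HIT  vc=[]
9: 0x44 (blk 17, set 1) → L1-HIT  vc=[]
10: 0x54 (blk 21, set 1) → MISS  vc=[17]
11: 0x31 (blk 12, set 0) → L1-HIT  vc=[17]
12: 0x30 (blk 12, set 0) → L1-HIT  vc=[17]
13: 0x44 (blk 17, set 1) → VC-HIT  vc=[21]
14: 0x45 (blk 17, set 1) → L1-HIT  vc=[21]
15: 0x46 (blk 17, set 1) → L1-HIT  vc=[21]
16: 0x12 (blk 4, set 0) → MISS  vc=[21, 12]
17: 0x23 (blk 8, set 0) → MISS  vc=[21, 12, 4]
18: 0x10 (blk 4, set 0) → VC-HIT  vc=[21, 12, 8]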